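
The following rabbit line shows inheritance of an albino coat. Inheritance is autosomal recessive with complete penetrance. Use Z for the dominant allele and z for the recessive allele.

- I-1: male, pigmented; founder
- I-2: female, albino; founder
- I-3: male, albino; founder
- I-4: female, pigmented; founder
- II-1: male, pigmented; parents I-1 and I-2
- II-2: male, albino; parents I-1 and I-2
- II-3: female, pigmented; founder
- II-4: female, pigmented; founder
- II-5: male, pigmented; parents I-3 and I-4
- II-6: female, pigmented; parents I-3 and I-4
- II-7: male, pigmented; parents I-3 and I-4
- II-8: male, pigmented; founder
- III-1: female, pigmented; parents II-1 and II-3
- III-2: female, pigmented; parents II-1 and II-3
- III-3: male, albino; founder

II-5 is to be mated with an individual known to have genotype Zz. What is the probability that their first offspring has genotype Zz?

II-5 is pigmented so carries Z and received z from I-3 (zz), so II-5 is Zz.
The cross gives 1/4 ZZ : 1/2 Zz : 1/4 zz, so P(offspring has genotype Zz) = 1/2.

1/2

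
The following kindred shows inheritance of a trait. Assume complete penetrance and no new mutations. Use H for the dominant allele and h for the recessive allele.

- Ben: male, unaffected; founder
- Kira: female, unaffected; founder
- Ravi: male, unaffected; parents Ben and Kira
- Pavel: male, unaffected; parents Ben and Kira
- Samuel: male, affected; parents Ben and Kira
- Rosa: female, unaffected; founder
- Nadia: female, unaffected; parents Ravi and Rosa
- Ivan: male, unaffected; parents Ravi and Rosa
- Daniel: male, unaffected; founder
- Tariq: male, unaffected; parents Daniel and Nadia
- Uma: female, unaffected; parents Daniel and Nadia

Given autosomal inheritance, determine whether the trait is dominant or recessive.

recessive

Ben and Kira are both unaffected yet have an affected child Samuel. Under dominance, an affected child requires at least one affected parent, so the trait cannot be dominant.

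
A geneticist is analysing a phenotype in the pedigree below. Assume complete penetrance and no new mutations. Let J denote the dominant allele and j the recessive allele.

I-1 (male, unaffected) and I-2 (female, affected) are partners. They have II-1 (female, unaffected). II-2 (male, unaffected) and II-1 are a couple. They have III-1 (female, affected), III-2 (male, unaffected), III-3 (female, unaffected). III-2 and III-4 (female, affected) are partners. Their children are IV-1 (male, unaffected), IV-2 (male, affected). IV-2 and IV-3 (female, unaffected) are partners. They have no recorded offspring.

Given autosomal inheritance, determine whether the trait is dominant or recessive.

II-2 and II-1 are both unaffected yet have an affected child III-1. Under dominance, an affected child requires at least one affected parent, so the trait cannot be dominant.

recessive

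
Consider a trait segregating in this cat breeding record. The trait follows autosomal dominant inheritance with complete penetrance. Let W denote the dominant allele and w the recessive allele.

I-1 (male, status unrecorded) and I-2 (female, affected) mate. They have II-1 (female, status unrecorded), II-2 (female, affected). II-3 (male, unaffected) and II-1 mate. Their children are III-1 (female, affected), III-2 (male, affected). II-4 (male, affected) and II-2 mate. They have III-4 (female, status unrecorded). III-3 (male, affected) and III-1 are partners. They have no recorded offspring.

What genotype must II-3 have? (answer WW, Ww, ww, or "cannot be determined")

ww

II-3 is unaffected, so II-3 is ww.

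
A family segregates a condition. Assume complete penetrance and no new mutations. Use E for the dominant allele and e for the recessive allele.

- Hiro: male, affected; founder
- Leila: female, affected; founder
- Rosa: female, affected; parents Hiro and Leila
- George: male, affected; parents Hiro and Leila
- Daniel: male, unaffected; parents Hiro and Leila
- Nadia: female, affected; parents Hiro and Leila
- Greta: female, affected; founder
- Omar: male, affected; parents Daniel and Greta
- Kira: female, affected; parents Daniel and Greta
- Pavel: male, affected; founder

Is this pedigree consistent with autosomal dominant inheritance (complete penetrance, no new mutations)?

A consistent assignment under autosomal dominant exists: Hiro Ee, Leila Ee, Rosa EE, George EE, Daniel ee, Nadia EE, Greta EE, Omar Ee, Kira Ee, Pavel EE.
In this assignment every recorded phenotype matches its genotype and every non-founder's genotype is obtainable from its parents' genotypes, so the pedigree is consistent.

Yes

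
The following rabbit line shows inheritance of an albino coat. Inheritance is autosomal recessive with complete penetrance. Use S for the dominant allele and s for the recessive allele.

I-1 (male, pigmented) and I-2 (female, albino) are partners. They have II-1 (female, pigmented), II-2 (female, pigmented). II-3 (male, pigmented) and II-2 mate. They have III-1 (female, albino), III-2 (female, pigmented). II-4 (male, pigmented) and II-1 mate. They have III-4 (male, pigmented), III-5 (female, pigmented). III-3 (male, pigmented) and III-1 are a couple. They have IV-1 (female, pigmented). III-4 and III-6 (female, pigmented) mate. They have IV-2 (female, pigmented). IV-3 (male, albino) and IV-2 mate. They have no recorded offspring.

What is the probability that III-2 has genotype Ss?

2/3

II-3 is pigmented so carries S and passed s to III-1 (ss), so II-3 is Ss.
II-2 is pigmented so carries S and received s from I-2 (ss), so II-2 is Ss.
Their cross gives offspring ratios 1/4 SS : 1/2 Ss : 1/4 ss. Conditioning on III-2 being pigmented, P(Ss) = 1/2 / 3/4 = 2/3.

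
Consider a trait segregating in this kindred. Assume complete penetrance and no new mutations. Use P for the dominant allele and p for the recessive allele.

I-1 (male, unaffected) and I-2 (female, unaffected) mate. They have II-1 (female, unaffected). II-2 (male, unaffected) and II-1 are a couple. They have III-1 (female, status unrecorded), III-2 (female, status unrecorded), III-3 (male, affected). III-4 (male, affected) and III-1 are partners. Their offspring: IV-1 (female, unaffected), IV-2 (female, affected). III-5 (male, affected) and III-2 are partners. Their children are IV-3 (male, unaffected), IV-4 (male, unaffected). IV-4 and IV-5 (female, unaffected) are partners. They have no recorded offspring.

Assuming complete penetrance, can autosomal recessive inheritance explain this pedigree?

Yes

A consistent assignment under autosomal recessive exists: I-1 PP, I-2 Pp, II-1 Pp, II-2 Pp, III-1 Pp, III-2 PP, III-3 pp, III-4 pp, III-5 pp, IV-1 Pp, IV-2 pp, IV-3 Pp, IV-4 Pp, IV-5 PP.
In this assignment every recorded phenotype matches its genotype and every non-founder's genotype is obtainable from its parents' genotypes, so the pedigree is consistent.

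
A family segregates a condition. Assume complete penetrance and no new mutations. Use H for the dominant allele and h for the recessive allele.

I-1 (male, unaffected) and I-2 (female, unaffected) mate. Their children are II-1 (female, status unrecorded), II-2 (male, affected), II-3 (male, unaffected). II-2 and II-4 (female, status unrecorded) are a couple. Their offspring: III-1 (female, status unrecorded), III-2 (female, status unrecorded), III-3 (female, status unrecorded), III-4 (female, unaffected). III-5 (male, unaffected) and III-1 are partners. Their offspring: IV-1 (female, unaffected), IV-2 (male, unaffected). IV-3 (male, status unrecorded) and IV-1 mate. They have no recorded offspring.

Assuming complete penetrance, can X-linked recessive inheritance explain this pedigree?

A consistent assignment under X-linked recessive exists: I-1 X^H Y, I-2 X^H X^h, II-1 X^H X^H, II-2 X^h Y, II-3 X^H Y, II-4 X^H X^H, III-1 X^H X^h, III-2 X^H X^h, III-3 X^H X^h, III-4 X^H X^h, III-5 X^H Y, IV-1 X^H X^H, IV-2 X^H Y, IV-3 X^H Y.
In this assignment every recorded phenotype matches its genotype and every non-founder's genotype is obtainable from its parents' genotypes, so the pedigree is consistent.

Yes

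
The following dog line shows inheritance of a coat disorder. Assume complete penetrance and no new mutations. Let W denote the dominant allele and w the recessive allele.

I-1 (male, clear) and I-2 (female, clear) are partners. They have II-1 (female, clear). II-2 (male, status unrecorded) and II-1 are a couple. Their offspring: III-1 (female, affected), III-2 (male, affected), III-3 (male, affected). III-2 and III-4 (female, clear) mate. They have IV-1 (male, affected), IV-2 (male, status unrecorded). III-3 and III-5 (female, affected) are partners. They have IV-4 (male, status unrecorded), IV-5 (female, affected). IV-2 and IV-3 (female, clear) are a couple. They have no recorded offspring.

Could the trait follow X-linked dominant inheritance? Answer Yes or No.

No

Under X-linked dominant, III-2 (affected, male) cannot arise from II-2 (unrecorded) × II-1 (clear).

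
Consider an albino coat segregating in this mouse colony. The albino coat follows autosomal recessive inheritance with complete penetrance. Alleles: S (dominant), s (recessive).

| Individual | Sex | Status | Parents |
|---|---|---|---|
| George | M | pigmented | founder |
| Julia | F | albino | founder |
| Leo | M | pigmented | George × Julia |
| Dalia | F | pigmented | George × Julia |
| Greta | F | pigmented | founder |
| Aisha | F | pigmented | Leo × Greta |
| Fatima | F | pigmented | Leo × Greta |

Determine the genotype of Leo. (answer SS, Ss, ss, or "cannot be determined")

Ss

From phenotype alone, Leo is SS or Ss.
Leo is pigmented so carries S and received s from Julia (ss), so Leo is Ss.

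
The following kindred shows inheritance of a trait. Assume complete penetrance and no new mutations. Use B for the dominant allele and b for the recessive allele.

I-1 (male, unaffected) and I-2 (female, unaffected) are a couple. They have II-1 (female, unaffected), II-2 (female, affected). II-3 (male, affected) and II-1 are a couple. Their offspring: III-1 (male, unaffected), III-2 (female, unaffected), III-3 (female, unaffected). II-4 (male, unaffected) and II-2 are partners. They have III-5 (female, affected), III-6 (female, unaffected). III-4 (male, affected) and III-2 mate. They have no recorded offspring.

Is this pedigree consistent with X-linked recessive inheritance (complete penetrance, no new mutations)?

No

Under X-linked recessive, II-2 (affected, female) cannot arise from I-1 (unaffected) × I-2 (unaffected).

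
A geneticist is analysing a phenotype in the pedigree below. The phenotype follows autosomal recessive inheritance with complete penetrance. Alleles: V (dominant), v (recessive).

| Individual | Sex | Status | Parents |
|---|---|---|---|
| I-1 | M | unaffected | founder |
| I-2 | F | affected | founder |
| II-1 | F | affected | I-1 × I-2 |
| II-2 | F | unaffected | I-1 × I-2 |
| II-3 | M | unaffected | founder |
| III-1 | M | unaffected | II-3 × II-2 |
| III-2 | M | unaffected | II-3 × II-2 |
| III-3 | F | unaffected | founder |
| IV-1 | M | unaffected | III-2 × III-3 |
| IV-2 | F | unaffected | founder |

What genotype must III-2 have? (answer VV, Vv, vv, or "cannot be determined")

III-2's phenotype allows VV or Vv, and no parent or child forces a single allele at both positions; consistent genotype assignments exist with III-2 as VV or Vv.

cannot be determined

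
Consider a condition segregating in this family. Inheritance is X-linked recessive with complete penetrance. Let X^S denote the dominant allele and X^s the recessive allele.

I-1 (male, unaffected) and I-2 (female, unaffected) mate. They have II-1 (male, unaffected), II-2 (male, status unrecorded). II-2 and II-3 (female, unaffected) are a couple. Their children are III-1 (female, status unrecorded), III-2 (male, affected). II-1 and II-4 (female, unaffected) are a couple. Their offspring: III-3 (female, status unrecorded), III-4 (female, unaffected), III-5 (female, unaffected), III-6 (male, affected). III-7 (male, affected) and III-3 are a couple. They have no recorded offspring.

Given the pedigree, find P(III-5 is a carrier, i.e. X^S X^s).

II-1 is unaffected, so II-1 is X^S Y.
II-4 is unaffected so carries S and passed s to III-6 (X^s Y), so II-4 is X^S X^s.
Their cross gives offspring ratios 1/2 X^S X^S : 1/2 X^S X^s. Conditioning on III-5 being unaffected, P(X^S X^s) = 1/2 / 1 = 1/2.

1/2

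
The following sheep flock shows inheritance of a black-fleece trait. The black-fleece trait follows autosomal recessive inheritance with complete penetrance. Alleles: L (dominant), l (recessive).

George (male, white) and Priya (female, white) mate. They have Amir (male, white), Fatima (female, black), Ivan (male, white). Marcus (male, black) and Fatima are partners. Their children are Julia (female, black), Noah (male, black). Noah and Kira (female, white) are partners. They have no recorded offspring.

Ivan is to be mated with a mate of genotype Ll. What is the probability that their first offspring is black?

George is white so carries L and passed l to Fatima (ll), so George is Ll.
Priya is white so carries L and passed l to Fatima (ll), so Priya is Ll.
Ivan is a white offspring of George (Ll) × Priya (Ll), whose cross gives 1/4 LL : 1/2 Ll : 1/4 ll; conditioning on being white, Ivan is LL with probability 1/3, Ll with probability 2/3.
Summing over parental genotype combinations, P(offspring is black) = 2/3·1/4 = 1/6.

1/6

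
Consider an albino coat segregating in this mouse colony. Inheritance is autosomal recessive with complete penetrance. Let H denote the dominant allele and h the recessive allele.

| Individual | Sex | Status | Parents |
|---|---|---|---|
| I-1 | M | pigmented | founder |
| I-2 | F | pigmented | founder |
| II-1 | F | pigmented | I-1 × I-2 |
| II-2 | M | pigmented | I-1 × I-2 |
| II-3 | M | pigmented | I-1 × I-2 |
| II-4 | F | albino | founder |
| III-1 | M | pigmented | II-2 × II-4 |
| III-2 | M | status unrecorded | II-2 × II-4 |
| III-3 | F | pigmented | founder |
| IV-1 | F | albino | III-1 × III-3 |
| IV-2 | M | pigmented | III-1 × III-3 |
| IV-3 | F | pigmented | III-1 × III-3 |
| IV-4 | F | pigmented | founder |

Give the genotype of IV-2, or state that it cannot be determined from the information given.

cannot be determined

IV-2's phenotype allows HH or Hh, and no parent or child forces a single allele at both positions; consistent genotype assignments exist with IV-2 as HH or Hh.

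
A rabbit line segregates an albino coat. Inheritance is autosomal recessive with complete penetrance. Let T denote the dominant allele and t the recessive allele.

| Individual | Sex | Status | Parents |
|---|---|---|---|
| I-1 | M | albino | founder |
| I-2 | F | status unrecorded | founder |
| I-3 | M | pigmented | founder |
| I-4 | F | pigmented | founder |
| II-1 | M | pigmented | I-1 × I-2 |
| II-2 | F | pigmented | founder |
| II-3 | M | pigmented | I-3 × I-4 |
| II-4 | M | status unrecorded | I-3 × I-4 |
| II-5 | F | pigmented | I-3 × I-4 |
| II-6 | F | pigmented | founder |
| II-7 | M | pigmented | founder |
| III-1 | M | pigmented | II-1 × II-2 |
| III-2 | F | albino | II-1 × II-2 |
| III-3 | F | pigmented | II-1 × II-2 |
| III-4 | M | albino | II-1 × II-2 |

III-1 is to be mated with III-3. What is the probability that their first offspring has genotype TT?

II-1 is pigmented so carries T and received t from I-1 (tt), so II-1 is Tt.
II-2 is pigmented so carries T and passed t to III-2 (tt), so II-2 is Tt.
III-1 is a pigmented offspring of II-1 (Tt) × II-2 (Tt), whose cross gives 1/4 TT : 1/2 Tt : 1/4 tt; conditioning on being pigmented, III-1 is TT with probability 1/3, Tt with probability 2/3.
III-3 is a pigmented offspring of II-1 (Tt) × II-2 (Tt), whose cross gives 1/4 TT : 1/2 Tt : 1/4 tt; conditioning on being pigmented, III-3 is TT with probability 1/3, Tt with probability 2/3.
Summing over parental genotype combinations, P(offspring has genotype TT) = 1/9·1 + 2/9·1/2 + 2/9·1/2 + 4/9·1/4 = 4/9.

4/9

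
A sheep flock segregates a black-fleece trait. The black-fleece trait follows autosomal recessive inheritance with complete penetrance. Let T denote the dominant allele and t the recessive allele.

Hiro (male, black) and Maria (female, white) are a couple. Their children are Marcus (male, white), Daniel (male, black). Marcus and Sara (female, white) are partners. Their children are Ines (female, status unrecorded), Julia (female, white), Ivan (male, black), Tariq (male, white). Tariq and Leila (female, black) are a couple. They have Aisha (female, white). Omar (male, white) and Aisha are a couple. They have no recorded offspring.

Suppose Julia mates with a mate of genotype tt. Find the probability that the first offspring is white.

Marcus is white so carries T and received t from Hiro (tt), so Marcus is Tt.
Sara is white so carries T and passed t to Ivan (tt), so Sara is Tt.
Julia is a white offspring of Marcus (Tt) × Sara (Tt), whose cross gives 1/4 TT : 1/2 Tt : 1/4 tt; conditioning on being white, Julia is TT with probability 1/3, Tt with probability 2/3.
Summing over parental genotype combinations, P(offspring is white) = 1/3·1 + 2/3·1/2 = 2/3.

2/3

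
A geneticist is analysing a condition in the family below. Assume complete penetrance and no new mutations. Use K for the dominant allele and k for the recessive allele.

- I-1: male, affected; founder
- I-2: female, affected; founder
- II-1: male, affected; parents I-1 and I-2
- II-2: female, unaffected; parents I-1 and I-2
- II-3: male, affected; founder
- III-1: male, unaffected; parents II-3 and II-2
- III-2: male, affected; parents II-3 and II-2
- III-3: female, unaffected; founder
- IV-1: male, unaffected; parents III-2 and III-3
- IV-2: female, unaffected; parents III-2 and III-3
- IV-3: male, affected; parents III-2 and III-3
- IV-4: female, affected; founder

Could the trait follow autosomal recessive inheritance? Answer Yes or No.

No

Under autosomal recessive, II-2 (unaffected, female) cannot arise from I-1 (affected) × I-2 (affected).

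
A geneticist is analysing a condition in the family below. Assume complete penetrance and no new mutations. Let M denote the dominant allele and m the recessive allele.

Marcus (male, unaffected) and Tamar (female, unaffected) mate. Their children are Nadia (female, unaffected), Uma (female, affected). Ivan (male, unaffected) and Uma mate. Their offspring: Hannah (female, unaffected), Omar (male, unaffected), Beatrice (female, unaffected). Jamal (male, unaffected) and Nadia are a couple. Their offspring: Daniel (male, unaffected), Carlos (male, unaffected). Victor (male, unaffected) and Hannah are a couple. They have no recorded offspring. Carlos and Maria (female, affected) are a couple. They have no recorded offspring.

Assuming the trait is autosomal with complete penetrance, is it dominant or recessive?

Marcus and Tamar are both unaffected yet have an affected child Uma. Under dominance, an affected child requires at least one affected parent, so the trait cannot be dominant.

recessive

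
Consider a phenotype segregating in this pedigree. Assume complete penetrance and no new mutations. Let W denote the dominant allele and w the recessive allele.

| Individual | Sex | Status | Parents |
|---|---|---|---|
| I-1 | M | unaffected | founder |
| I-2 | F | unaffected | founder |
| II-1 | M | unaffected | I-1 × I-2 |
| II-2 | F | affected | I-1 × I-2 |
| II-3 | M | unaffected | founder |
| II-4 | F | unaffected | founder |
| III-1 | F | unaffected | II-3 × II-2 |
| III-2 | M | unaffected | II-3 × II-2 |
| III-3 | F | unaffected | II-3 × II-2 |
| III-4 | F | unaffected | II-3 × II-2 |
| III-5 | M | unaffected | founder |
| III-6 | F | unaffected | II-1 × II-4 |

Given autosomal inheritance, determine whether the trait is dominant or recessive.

I-1 and I-2 are both unaffected yet have an affected child II-2. Under dominance, an affected child requires at least one affected parent, so the trait cannot be dominant.

recessive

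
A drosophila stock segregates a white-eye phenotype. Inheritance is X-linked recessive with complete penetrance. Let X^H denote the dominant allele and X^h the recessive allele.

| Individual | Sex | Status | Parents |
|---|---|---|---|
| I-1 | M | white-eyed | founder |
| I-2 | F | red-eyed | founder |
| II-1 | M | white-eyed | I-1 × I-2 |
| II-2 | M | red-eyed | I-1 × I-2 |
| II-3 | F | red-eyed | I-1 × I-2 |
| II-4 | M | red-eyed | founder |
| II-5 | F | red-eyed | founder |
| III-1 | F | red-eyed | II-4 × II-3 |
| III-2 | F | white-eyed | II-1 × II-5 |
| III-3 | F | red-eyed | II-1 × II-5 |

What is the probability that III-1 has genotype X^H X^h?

II-4 is red-eyed, so II-4 is X^H Y.
II-3 is red-eyed so carries H and received h from I-1 (X^h Y), so II-3 is X^H X^h.
Their cross gives offspring ratios 1/2 X^H X^H : 1/2 X^H X^h. Conditioning on III-1 being red-eyed, P(X^H X^h) = 1/2 / 1 = 1/2.

1/2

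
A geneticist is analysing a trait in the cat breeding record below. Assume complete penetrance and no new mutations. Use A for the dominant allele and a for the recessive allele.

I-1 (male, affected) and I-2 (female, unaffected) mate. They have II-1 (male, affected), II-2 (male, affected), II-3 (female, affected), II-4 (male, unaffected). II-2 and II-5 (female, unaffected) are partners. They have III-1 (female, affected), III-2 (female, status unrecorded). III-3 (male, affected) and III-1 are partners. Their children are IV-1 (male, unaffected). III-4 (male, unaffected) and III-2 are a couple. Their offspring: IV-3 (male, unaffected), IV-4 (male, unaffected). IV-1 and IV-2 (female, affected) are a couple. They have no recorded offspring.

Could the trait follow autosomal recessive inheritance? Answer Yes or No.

No

Under autosomal recessive, IV-1 (unaffected, male) cannot arise from III-3 (affected) × III-1 (affected).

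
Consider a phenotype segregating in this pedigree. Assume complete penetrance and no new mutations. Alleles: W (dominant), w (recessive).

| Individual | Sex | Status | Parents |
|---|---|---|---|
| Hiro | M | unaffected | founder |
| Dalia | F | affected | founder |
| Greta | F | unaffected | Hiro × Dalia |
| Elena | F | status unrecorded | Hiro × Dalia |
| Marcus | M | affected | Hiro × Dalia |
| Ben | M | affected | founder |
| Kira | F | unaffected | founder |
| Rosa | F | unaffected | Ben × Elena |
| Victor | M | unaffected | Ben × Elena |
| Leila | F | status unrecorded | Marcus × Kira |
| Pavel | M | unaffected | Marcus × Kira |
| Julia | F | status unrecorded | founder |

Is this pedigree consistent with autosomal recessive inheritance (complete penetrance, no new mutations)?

Yes

A consistent assignment under autosomal recessive exists: Hiro Ww, Dalia ww, Greta Ww, Elena Ww, Marcus ww, Ben ww, Kira WW, Rosa Ww, Victor Ww, Leila Ww, Pavel Ww, Julia WW.
In this assignment every recorded phenotype matches its genotype and every non-founder's genotype is obtainable from its parents' genotypes, so the pedigree is consistent.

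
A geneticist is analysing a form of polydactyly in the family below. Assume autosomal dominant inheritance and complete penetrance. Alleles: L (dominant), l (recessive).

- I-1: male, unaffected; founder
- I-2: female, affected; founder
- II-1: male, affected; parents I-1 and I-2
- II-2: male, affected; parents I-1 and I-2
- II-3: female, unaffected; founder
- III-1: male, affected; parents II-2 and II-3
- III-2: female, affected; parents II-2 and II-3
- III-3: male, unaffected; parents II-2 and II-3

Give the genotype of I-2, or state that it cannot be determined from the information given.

cannot be determined

I-2's phenotype allows LL or Ll, and no parent or child forces a single allele at both positions; consistent genotype assignments exist with I-2 as LL or Ll.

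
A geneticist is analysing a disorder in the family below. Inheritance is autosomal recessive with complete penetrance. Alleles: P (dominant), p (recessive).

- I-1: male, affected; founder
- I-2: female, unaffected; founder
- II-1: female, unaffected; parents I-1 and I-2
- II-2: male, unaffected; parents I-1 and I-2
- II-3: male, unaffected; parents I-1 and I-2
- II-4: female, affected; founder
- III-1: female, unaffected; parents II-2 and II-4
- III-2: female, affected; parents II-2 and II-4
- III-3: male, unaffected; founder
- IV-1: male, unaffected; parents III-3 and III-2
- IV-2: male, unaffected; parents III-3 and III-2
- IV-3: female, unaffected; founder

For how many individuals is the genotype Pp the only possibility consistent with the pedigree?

6

Obligate heterozygotes: II-1 is unaffected so carries P and received p from I-1 (pp), so II-1 is Pp; II-2 is unaffected so carries P and received p from I-1 (pp), so II-2 is Pp; II-3 is unaffected so carries P and received p from I-1 (pp), so II-3 is Pp; III-1 is unaffected so carries P and received p from II-4 (pp), so III-1 is Pp; IV-1 is unaffected so carries P and received p from III-2 (pp), so IV-1 is Pp; IV-2 is unaffected so carries P and received p from III-2 (pp), so IV-2 is Pp.
Every other individual is either homozygous by phenotype or has at least one consistent homozygous assignment, so the count is 6.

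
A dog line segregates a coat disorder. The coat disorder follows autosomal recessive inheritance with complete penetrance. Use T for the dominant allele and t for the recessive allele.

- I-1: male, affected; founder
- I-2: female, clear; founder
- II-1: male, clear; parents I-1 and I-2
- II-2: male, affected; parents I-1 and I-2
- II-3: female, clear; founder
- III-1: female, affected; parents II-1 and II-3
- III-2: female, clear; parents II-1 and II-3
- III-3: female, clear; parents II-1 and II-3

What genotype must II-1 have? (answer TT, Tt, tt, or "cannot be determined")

From phenotype alone, II-1 is TT or Tt.
II-1 is clear so carries T and received t from I-1 (tt), so II-1 is Tt.

Tt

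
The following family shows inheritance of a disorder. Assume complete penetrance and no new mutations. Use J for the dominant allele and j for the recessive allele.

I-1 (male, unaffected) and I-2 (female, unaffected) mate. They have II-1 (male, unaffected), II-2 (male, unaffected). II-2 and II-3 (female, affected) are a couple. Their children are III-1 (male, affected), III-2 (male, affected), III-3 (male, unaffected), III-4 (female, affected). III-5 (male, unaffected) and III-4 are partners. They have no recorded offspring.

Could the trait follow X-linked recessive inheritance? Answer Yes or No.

Under X-linked recessive, III-3 (unaffected, male) cannot arise from II-2 (unaffected) × II-3 (affected).

No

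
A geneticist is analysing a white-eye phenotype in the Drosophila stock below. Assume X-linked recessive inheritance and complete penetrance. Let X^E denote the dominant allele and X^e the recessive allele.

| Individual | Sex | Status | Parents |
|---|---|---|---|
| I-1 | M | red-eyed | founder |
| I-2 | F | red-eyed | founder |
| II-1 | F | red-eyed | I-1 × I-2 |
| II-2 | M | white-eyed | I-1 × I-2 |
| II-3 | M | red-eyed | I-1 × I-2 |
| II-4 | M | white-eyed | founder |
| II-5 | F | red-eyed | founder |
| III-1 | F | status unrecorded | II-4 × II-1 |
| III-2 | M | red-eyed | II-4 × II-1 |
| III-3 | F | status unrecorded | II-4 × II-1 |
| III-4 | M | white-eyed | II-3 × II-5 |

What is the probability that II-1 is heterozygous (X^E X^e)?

1/3

I-1 is red-eyed, so I-1 is X^E Y.
I-2 is red-eyed so carries E and passed e to II-2 (X^e Y), so I-2 is X^E X^e.
Their cross gives offspring ratios 1/2 X^E X^E : 1/2 X^E X^e. Conditioning on II-1 being red-eyed, P(X^E X^e) = 1/2 / 1 = 1/2 before taking II-1's own offspring into account.
II-4 is white-eyed, so II-4 is X^e Y.
Now use II-1's offspring. Probability of each recorded status — red-eyed son III-2: 1/2 if II-1 is X^E X^e, 1 if X^E X^E. (III-1, III-3: equally likely either way, so uninformative.)
Bayes: P(X^E X^e) = 1/2·1/2 / (1/2·1/2 + 1/2·1) = 1/3.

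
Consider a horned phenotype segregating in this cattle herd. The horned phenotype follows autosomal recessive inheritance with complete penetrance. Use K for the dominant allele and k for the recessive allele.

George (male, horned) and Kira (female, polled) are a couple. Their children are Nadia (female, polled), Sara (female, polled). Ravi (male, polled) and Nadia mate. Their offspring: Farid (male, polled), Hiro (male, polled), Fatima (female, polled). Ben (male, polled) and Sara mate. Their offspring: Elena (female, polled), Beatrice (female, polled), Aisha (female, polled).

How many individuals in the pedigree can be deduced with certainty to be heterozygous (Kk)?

2

Obligate heterozygotes: Nadia is polled so carries K and received k from George (kk), so Nadia is Kk; Sara is polled so carries K and received k from George (kk), so Sara is Kk.
Every other individual is either homozygous by phenotype or has at least one consistent homozygous assignment, so the count is 2.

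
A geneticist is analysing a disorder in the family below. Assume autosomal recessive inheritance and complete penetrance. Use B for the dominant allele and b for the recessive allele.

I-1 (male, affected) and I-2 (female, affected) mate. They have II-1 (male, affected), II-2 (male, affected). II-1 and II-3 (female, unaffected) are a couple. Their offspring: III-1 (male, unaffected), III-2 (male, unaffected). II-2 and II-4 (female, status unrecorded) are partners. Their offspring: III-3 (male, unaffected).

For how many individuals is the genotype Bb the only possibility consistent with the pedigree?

Obligate heterozygotes: III-1 is unaffected so carries B and received b from II-1 (bb), so III-1 is Bb; III-2 is unaffected so carries B and received b from II-1 (bb), so III-2 is Bb; III-3 is unaffected so carries B and received b from II-2 (bb), so III-3 is Bb.
Every other individual is either homozygous by phenotype or has at least one consistent homozygous assignment, so the count is 3.

3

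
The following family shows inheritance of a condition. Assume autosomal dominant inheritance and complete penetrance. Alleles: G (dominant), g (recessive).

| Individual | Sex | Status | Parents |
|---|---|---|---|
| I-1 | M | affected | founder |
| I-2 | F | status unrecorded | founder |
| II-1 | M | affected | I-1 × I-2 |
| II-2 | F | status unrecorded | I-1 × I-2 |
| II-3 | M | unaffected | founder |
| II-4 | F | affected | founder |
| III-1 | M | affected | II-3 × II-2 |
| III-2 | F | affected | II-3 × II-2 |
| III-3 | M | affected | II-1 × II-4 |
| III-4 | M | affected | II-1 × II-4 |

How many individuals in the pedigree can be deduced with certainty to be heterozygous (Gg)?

2

Obligate heterozygotes: III-1 is affected so carries G and received g from II-3 (gg), so III-1 is Gg; III-2 is affected so carries G and received g from II-3 (gg), so III-2 is Gg.
Every other individual is either homozygous by phenotype or has at least one consistent homozygous assignment, so the count is 2.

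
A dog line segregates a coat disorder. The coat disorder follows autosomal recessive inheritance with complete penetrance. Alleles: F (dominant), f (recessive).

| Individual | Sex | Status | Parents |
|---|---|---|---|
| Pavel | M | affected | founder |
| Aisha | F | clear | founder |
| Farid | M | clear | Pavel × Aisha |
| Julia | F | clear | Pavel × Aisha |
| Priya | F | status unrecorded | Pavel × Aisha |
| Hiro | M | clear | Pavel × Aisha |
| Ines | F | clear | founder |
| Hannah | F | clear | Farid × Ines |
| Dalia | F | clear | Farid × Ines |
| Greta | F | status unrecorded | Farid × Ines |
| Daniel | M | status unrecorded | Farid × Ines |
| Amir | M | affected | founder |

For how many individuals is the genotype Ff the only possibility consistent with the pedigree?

3

Obligate heterozygotes: Farid is clear so carries F and received f from Pavel (ff), so Farid is Ff; Julia is clear so carries F and received f from Pavel (ff), so Julia is Ff; Hiro is clear so carries F and received f from Pavel (ff), so Hiro is Ff.
Every other individual is either homozygous by phenotype or has at least one consistent homozygous assignment, so the count is 3.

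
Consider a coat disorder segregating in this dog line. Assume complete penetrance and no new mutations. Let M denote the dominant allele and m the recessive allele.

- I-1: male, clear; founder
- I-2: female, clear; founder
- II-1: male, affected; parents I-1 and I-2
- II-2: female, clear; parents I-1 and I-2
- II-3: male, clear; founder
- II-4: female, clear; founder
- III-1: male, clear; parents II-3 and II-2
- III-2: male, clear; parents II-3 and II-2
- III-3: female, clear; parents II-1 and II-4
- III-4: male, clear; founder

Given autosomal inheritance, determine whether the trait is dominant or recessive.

recessive

I-1 and I-2 are both clear yet have an affected child II-1. Under dominance, an affected child requires at least one affected parent, so the trait cannot be dominant.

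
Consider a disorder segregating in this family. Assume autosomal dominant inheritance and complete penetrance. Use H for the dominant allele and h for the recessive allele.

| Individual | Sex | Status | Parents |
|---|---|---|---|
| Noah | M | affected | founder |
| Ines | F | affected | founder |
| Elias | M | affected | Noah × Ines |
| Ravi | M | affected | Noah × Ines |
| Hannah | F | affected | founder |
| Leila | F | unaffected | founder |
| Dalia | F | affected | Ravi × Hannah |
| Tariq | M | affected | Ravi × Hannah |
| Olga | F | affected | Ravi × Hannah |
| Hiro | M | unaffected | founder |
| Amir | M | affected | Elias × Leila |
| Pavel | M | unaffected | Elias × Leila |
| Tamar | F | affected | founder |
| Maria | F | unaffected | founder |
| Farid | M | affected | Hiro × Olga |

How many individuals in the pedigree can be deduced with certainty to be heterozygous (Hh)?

3

Obligate heterozygotes: Elias is affected so carries H and passed h to Pavel (hh), so Elias is Hh; Amir is affected so carries H and received h from Leila (hh), so Amir is Hh; Farid is affected so carries H and received h from Hiro (hh), so Farid is Hh.
Every other individual is either homozygous by phenotype or has at least one consistent homozygous assignment, so the count is 3.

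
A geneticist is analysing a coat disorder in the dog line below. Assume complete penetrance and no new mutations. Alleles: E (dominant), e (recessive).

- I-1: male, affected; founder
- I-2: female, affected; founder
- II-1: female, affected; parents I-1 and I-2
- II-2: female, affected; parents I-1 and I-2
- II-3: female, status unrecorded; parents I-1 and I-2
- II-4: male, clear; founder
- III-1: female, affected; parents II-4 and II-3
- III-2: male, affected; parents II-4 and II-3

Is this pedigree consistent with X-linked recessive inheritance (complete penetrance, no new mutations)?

No

Under X-linked recessive, III-1 (affected, female) cannot arise from II-4 (clear) × II-3 (unrecorded).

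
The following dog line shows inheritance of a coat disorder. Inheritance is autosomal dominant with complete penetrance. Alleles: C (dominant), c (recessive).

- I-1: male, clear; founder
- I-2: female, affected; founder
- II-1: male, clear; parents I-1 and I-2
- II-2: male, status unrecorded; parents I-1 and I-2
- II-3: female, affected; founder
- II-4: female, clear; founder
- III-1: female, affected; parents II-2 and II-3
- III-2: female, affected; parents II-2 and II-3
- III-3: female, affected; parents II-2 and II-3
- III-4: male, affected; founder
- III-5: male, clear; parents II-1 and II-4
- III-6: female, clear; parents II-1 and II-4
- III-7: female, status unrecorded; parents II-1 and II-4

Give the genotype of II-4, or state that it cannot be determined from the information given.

II-4 is clear, so II-4 is cc.

cc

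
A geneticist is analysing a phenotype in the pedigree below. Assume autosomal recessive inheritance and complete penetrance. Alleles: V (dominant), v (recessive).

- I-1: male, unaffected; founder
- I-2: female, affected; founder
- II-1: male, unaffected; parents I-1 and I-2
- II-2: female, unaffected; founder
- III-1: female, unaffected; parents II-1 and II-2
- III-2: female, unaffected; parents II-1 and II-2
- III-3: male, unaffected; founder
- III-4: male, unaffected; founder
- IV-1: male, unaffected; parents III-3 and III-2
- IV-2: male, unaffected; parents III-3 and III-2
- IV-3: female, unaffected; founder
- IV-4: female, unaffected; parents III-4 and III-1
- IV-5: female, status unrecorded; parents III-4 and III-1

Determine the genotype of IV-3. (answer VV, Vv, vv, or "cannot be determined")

cannot be determined

IV-3's phenotype allows VV or Vv, and no parent or child forces a single allele at both positions; consistent genotype assignments exist with IV-3 as VV or Vv.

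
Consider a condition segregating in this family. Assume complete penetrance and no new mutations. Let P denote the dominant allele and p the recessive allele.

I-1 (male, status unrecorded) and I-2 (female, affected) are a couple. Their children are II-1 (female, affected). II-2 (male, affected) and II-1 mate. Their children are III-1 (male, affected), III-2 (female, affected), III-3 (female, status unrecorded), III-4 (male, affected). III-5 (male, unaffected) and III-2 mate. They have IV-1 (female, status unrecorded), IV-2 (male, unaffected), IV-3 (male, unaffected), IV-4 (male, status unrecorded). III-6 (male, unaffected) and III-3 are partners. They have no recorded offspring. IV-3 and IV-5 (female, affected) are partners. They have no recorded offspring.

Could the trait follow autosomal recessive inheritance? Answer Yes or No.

Yes

A consistent assignment under autosomal recessive exists: I-1 Pp, I-2 pp, II-1 pp, II-2 pp, III-1 pp, III-2 pp, III-3 pp, III-4 pp, III-5 PP, III-6 PP, IV-1 Pp, IV-2 Pp, IV-3 Pp, IV-4 Pp, IV-5 pp.
In this assignment every recorded phenotype matches its genotype and every non-founder's genotype is obtainable from its parents' genotypes, so the pedigree is consistent.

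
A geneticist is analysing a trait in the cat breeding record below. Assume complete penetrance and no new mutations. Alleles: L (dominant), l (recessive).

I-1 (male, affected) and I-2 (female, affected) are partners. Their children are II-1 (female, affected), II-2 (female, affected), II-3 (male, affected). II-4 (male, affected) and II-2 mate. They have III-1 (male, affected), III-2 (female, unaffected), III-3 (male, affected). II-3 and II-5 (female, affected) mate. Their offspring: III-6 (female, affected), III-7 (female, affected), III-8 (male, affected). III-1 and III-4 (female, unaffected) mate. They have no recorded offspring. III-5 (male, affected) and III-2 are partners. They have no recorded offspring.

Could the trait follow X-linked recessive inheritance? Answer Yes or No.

Under X-linked recessive, III-2 (unaffected, female) cannot arise from II-4 (affected) × II-2 (affected).

No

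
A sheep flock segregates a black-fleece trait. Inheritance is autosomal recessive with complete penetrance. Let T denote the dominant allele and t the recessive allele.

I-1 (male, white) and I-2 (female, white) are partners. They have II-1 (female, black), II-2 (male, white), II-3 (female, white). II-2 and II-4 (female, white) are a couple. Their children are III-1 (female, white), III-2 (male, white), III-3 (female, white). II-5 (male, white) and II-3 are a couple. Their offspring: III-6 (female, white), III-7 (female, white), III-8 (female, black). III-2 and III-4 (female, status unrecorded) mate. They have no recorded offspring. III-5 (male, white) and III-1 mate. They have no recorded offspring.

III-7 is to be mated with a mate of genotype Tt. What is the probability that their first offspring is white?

II-5 is white so carries T and passed t to III-8 (tt), so II-5 is Tt.
II-3 is white so carries T and passed t to III-8 (tt), so II-3 is Tt.
III-7 is a white offspring of II-5 (Tt) × II-3 (Tt), whose cross gives 1/4 TT : 1/2 Tt : 1/4 tt; conditioning on being white, III-7 is TT with probability 1/3, Tt with probability 2/3.
Summing over parental genotype combinations, P(offspring is white) = 1/3·1 + 2/3·3/4 = 5/6.

5/6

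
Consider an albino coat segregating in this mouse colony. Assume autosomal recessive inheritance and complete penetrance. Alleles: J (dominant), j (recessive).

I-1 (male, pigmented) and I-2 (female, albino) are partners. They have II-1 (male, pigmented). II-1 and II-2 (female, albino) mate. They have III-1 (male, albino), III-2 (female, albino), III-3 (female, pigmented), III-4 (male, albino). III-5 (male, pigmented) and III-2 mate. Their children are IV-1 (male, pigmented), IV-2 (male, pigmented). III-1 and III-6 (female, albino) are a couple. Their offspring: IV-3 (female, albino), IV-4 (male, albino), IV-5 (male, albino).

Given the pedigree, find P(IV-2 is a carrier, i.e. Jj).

IV-2 is pigmented so carries J and received j from III-2 (jj), so IV-2 is Jj, giving P(Jj) = 1.

1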